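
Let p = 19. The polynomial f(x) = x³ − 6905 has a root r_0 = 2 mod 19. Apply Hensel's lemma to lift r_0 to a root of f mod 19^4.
r_3 = 55539 (mod 130321)

Hensel: r_{i+1} = r_i − f(r_i)/f′(r_i) mod 19^{i+2}, where f′(x) = 3x². Iterate:
  r_0 = 2 (mod 19)
  r_1 = 306 (mod 361)
  r_2 = 667 (mod 6859)
  r_3 = 55539 (mod 130321)
Final: r = 55539 with f(r) ≡ 0 mod 19^4.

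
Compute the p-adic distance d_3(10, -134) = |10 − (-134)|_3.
d_3(10, -134) = 1/9

Step 1 — x − y = 10 − (-134) = 144. Step 2 — v_3(144) = 2 (factor: 144 = (3^2 · 16); the sign does not affect v_p). Step 3 — |x − y|_3 = 3^{-2} = 1/9.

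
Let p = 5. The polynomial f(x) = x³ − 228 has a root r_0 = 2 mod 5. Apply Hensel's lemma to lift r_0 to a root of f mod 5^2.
r_1 = 12 (mod 25)

Hensel: r_{i+1} = r_i − f(r_i)/f′(r_i) mod 5^{i+2}, where f′(x) = 3x². Iterate:
  r_0 = 2 (mod 5)
  r_1 = 12 (mod 25)
Final: r = 12 with f(r) ≡ 0 mod 5^2.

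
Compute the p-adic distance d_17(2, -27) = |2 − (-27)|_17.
d_17(2, -27) = 1

Step 1 — x − y = 2 − (-27) = 29. Step 2 — v_17(29) = 0 (factor: 29 = (17^0 · 29); the sign does not affect v_p). Step 3 — |x − y|_17 = 17^{0} = 1.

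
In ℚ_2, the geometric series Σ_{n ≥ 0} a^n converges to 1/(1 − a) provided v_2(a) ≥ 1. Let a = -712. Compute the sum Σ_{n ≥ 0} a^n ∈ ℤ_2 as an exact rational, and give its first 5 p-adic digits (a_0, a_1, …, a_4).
Σ a^n = 1/(1 − a) = 1/713;  first 5 digits = (1, 0, 0, 1, 1)

v_2(a) = 3 ≥ 1, so the series converges in ℤ_2 to 1/(1 − a) = 1/(1 − (-712)) = 1/713. Expand this rational in ℤ_2: compute digits iteratively via d_i = x_i mod 2, x_{i+1} = (x_i − d_i)/2. The first 5 digits are (1, 0, 0, 1, 1).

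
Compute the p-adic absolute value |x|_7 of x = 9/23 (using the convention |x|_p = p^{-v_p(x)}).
|9/23|_7 = 1

Step 1 — compute v_7(x) by factoring powers of 7 out of the numerator and denominator: v_7(9/23) = 0. Step 2 — apply |x|_p = p^{-v_p(x)} = 7^{0} = 1.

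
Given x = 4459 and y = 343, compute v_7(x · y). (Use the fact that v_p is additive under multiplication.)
v_7(1529437) = 6

v_p(x) = 3 (factor: 4459 = 7^3 · 13); v_p(y) = 3 (factor: 343 = 7^3 · 1). Additivity: v_p(xy) = v_p(x) + v_p(y) = 3 + 3 = 6. (Direct check: xy = 1529437 = 7^6 · (13).)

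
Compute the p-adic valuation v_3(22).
v_3(22) = 0

v_3(n) is the largest exponent k such that 3^k divides n. Factor out: 22 = 3^0 · 22. (Sign doesn't affect v_p.) So v_3(22) = 0.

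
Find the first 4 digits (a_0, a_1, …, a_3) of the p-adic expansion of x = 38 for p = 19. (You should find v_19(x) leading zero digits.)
(a_0, …, a_3) = (0, 2, 0, 0)

v_19(38) = 1, so a_0 = ... = a_0 = 0. Factor out: x = 19^1 · u with u = 2 a unit in ℤ_19. Expand u iteratively via a_{v+i} = u_i mod 19, u_{i+1} = (u_i − a_{v+i})/19:
  u_0 = 2;  a_1 = 2;  u_1 = (u_0 − 2)/19 = 0
  u_1 = 0;  a_2 = 0;  u_2 = (u_1 − 0)/19 = 0
  u_2 = 0;  a_3 = 0;  u_3 = (u_2 − 0)/19 = 0
Digits: (0, 2, 0, 0).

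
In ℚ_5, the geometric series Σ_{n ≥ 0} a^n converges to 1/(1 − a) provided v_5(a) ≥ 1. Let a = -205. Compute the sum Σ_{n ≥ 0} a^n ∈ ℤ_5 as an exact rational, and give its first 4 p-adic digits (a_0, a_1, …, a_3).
Σ a^n = 1/(1 − a) = 1/206;  first 4 digits = (1, 4, 2, 3)

v_5(a) = 1 ≥ 1, so the series converges in ℤ_5 to 1/(1 − a) = 1/(1 − (-205)) = 1/206. Expand this rational in ℤ_5: compute digits iteratively via d_i = x_i mod 5, x_{i+1} = (x_i − d_i)/5. The first 4 digits are (1, 4, 2, 3).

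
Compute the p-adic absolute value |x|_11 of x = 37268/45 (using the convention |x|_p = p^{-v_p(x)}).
|37268/45|_11 = 1/1331

Step 1 — compute v_11(x) by factoring powers of 11 out of the numerator and denominator: v_11(37268/45) = 3. Step 2 — apply |x|_p = p^{-v_p(x)} = 11^{-3} = 1/1331.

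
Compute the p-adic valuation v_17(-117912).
v_17(-117912) = 3

v_17(n) is the largest exponent k such that 17^k divides n. Factor out: -117912 = -17^3 · 24. (Sign doesn't affect v_p.) So v_17(-117912) = 3.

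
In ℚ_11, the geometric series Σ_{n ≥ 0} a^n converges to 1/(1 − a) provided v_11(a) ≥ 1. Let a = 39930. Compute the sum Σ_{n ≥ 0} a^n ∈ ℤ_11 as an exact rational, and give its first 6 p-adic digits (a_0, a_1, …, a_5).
Σ a^n = 1/(1 − a) = -1/39929;  first 6 digits = (1, 0, 0, 8, 2, 0)

v_11(a) = 3 ≥ 1, so the series converges in ℤ_11 to 1/(1 − a) = 1/(1 − 39930) = -1/39929. Expand this rational in ℤ_11: compute digits iteratively via d_i = x_i mod 11, x_{i+1} = (x_i − d_i)/11. The first 6 digits are (1, 0, 0, 8, 2, 0).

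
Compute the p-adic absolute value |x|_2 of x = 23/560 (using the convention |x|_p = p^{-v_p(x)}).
|23/560|_2 = 16

Step 1 — compute v_2(x) by factoring powers of 2 out of the numerator and denominator: v_2(23/560) = -4. Step 2 — apply |x|_p = p^{-v_p(x)} = 2^{4} = 16.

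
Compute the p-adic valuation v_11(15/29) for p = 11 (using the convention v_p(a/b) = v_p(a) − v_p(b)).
v_11(15/29) = 0

Factor powers of 11 from the numerator and denominator of the reduced fraction: 15 = 11^0 · 15 and 29 = 11^0 · 29. Apply v_p(a/b) = v_p(a) − v_p(b): v_11(15/29) = 0 − 0 = 0.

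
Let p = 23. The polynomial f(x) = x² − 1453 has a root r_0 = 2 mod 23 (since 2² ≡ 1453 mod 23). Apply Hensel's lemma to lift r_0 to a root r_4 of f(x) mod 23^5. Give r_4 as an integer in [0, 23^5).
r_4 = 5830341 (mod 6436343)

Hensel's recurrence: r_{i+1} = r_i − f(r_i)·(f′(r_i))^{-1} mod 23^{i+2}, with f′(x) = 2x. Iterate:
  r_0 = 2 (mod 23)
  r_1 = 232 (mod 529)
  r_2 = 2348 (mod 12167)
  r_3 = 233521 (mod 279841)
  r_4 = 5830341 (mod 6436343)
Final: r_4 = 5830341, and one checks f(r_4) ≡ 0 mod 23^5.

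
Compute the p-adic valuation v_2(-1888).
v_2(-1888) = 5

v_2(n) is the largest exponent k such that 2^k divides n. Factor out: -1888 = -2^5 · 59. (Sign doesn't affect v_p.) So v_2(-1888) = 5.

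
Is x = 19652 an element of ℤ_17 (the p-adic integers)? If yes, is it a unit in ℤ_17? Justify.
x ∈ ℤ_17 but not a unit; v_17(x) = 3 > 0

ℤ_17 = {x ∈ ℚ_17 : v_17(x) ≥ 0} and ℤ_17^× = {x ∈ ℤ_17 : v_17(x) = 0}. Here v_17(19652) = v_17(num) − v_17(den) = 3; compare against these criteria.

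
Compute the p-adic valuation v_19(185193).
v_19(185193) = 3

v_19(n) is the largest exponent k such that 19^k divides n. Factor out: 185193 = 19^3 · 27. (Sign doesn't affect v_p.) So v_19(185193) = 3.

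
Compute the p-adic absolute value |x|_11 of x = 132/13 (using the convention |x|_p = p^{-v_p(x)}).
|132/13|_11 = 1/11

Step 1 — compute v_11(x) by factoring powers of 11 out of the numerator and denominator: v_11(132/13) = 1. Step 2 — apply |x|_p = p^{-v_p(x)} = 11^{-1} = 1/11.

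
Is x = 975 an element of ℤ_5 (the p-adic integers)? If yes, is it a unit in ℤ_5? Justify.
x ∈ ℤ_5 but not a unit; v_5(x) = 2 > 0

ℤ_5 = {x ∈ ℚ_5 : v_5(x) ≥ 0} and ℤ_5^× = {x ∈ ℤ_5 : v_5(x) = 0}. Here v_5(975) = v_5(num) − v_5(den) = 2; compare against these criteria.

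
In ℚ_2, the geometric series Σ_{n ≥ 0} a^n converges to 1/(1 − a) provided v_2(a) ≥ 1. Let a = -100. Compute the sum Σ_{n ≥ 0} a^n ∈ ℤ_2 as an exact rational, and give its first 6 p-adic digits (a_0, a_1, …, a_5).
Σ a^n = 1/(1 − a) = 1/101;  first 6 digits = (1, 0, 1, 1, 0, 1)

v_2(a) = 2 ≥ 1, so the series converges in ℤ_2 to 1/(1 − a) = 1/(1 − (-100)) = 1/101. Expand this rational in ℤ_2: compute digits iteratively via d_i = x_i mod 2, x_{i+1} = (x_i − d_i)/2. The first 6 digits are (1, 0, 1, 1, 0, 1).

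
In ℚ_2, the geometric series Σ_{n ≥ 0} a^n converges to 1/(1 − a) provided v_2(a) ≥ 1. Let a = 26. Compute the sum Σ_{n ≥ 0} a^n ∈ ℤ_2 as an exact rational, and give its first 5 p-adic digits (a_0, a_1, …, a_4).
Σ a^n = 1/(1 − a) = -1/25;  first 5 digits = (1, 1, 1, 0, 1)

v_2(a) = 1 ≥ 1, so the series converges in ℤ_2 to 1/(1 − a) = 1/(1 − 26) = -1/25. Expand this rational in ℤ_2: compute digits iteratively via d_i = x_i mod 2, x_{i+1} = (x_i − d_i)/2. The first 5 digits are (1, 1, 1, 0, 1).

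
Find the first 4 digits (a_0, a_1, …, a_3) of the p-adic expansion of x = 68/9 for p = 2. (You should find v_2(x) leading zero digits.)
(a_0, …, a_3) = (0, 0, 1, 0)

v_2(68/9) = 2, so a_0 = ... = a_1 = 0. Factor out: x = 2^2 · u with u = 17/9 a unit in ℤ_2. Expand u iteratively via a_{v+i} = u_i mod 2, u_{i+1} = (u_i − a_{v+i})/2:
  u_0 = 17/9;  a_2 = 1;  u_1 = (u_0 − 1)/2 = 4/9
  u_1 = 4/9;  a_3 = 0;  u_2 = (u_1 − 0)/2 = 2/9
Digits: (0, 0, 1, 0).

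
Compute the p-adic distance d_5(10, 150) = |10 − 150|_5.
d_5(10, 150) = 1/5

Step 1 — x − y = 10 − 150 = -140. Step 2 — v_5(-140) = 1 (factor: -140 = −(5^1 · 28); the sign does not affect v_p). Step 3 — |x − y|_5 = 5^{-1} = 1/5.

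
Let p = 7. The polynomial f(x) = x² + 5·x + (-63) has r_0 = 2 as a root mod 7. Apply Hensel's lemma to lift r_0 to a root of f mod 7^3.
r_2 = 198 (mod 343)

Hensel: r_{i+1} = r_i − f(r_i)·(f′(r_i))^{-1} mod 7^{i+2}, f′(x) = 2x + 5. Iterate:
  r_0 = 2 (mod 7)
  r_1 = 2 (mod 49)
  r_2 = 198 (mod 343)
Final: r = 198 satisfies f(r) ≡ 0 mod 7^3.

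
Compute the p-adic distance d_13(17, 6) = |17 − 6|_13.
d_13(17, 6) = 1

Step 1 — x − y = 17 − 6 = 11. Step 2 — v_13(11) = 0 (factor: 11 = (13^0 · 11); the sign does not affect v_p). Step 3 — |x − y|_13 = 13^{0} = 1.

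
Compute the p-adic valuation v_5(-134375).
v_5(-134375) = 5

v_5(n) is the largest exponent k such that 5^k divides n. Factor out: -134375 = -5^5 · 43. (Sign doesn't affect v_p.) So v_5(-134375) = 5.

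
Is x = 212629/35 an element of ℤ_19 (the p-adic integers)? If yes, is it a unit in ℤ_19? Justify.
x ∈ ℤ_19 but not a unit; v_19(x) = 3 > 0

ℤ_19 = {x ∈ ℚ_19 : v_19(x) ≥ 0} and ℤ_19^× = {x ∈ ℤ_19 : v_19(x) = 0}. Here v_19(212629/35) = v_19(num) − v_19(den) = 3; compare against these criteria.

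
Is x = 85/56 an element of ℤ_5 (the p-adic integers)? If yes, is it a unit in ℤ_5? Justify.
x ∈ ℤ_5 but not a unit; v_5(x) = 1 > 0

ℤ_5 = {x ∈ ℚ_5 : v_5(x) ≥ 0} and ℤ_5^× = {x ∈ ℤ_5 : v_5(x) = 0}. Here v_5(85/56) = v_5(num) − v_5(den) = 1; compare against these criteria.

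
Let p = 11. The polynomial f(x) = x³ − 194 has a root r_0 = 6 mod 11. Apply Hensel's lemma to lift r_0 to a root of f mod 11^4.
r_3 = 13690 (mod 14641)

Hensel: r_{i+1} = r_i − f(r_i)/f′(r_i) mod 11^{i+2}, where f′(x) = 3x². Iterate:
  r_0 = 6 (mod 11)
  r_1 = 17 (mod 121)
  r_2 = 380 (mod 1331)
  r_3 = 13690 (mod 14641)
Final: r = 13690 with f(r) ≡ 0 mod 11^4.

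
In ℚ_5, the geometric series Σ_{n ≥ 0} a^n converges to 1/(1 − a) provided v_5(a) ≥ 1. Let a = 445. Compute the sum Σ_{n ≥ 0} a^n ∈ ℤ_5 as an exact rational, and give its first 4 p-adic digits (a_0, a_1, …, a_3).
Σ a^n = 1/(1 − a) = -1/444;  first 4 digits = (1, 4, 3, 1)

v_5(a) = 1 ≥ 1, so the series converges in ℤ_5 to 1/(1 − a) = 1/(1 − 445) = -1/444. Expand this rational in ℤ_5: compute digits iteratively via d_i = x_i mod 5, x_{i+1} = (x_i − d_i)/5. The first 4 digits are (1, 4, 3, 1).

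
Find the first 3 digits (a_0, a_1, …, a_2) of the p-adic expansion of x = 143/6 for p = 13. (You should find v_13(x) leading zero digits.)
(a_0, …, a_2) = (0, 4, 2)

v_13(143/6) = 1, so a_0 = ... = a_0 = 0. Factor out: x = 13^1 · u with u = 11/6 a unit in ℤ_13. Expand u iteratively via a_{v+i} = u_i mod 13, u_{i+1} = (u_i − a_{v+i})/13:
  u_0 = 11/6;  a_1 = 4;  u_1 = (u_0 − 4)/13 = -1/6
  u_1 = -1/6;  a_2 = 2;  u_2 = (u_1 − 2)/13 = -1/6
Digits: (0, 4, 2).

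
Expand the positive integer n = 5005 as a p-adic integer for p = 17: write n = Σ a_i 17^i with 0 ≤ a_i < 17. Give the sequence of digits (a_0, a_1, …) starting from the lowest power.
(a_0, a_1, …) = (7, 5, 0, 1)

Repeated division by 17 gives the digits low-to-high: 5005 = 7 + 5·17^1 + 1·17^3. Digit sequence: (7, 5, 0, 1).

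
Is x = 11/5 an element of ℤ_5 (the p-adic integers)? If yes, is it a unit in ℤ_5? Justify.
x ∉ ℤ_5 (v_5(x) = -1 < 0)

ℤ_5 = {x ∈ ℚ_5 : v_5(x) ≥ 0} and ℤ_5^× = {x ∈ ℤ_5 : v_5(x) = 0}. Here v_5(11/5) = v_5(num) − v_5(den) = -1; compare against these criteria.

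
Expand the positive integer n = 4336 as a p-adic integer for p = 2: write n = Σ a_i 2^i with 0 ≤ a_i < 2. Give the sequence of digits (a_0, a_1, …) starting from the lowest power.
(a_0, a_1, …) = (0, 0, 0, 0, 1, 1, 1, 1, 0, 0, 0, 0, 1)

Repeated division by 2 gives the digits low-to-high: 4336 = 1·2^4 + 1·2^5 + 1·2^6 + 1·2^7 + 1·2^12. Digit sequence: (0, 0, 0, 0, 1, 1, 1, 1, 0, 0, 0, 0, 1).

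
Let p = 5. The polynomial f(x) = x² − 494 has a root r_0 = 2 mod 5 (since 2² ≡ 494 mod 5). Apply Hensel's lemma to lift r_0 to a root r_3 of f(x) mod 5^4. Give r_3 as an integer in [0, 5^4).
r_3 = 287 (mod 625)

Hensel's recurrence: r_{i+1} = r_i − f(r_i)·(f′(r_i))^{-1} mod 5^{i+2}, with f′(x) = 2x. Iterate:
  r_0 = 2 (mod 5)
  r_1 = 12 (mod 25)
  r_2 = 37 (mod 125)
  r_3 = 287 (mod 625)
Final: r_3 = 287, and one checks f(r_3) ≡ 0 mod 5^4.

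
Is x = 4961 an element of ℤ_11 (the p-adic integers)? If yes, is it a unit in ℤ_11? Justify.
x ∈ ℤ_11 but not a unit; v_11(x) = 2 > 0

ℤ_11 = {x ∈ ℚ_11 : v_11(x) ≥ 0} and ℤ_11^× = {x ∈ ℤ_11 : v_11(x) = 0}. Here v_11(4961) = v_11(num) − v_11(den) = 2; compare against these criteria.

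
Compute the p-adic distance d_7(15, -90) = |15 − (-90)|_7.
d_7(15, -90) = 1/7

Step 1 — x − y = 15 − (-90) = 105. Step 2 — v_7(105) = 1 (factor: 105 = (7^1 · 15); the sign does not affect v_p). Step 3 — |x − y|_7 = 7^{-1} = 1/7.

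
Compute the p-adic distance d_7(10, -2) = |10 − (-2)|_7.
d_7(10, -2) = 1

Step 1 — x − y = 10 − (-2) = 12. Step 2 — v_7(12) = 0 (factor: 12 = (7^0 · 12); the sign does not affect v_p). Step 3 — |x − y|_7 = 7^{0} = 1.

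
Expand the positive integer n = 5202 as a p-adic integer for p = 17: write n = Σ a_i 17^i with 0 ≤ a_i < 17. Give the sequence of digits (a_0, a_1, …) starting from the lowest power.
(a_0, a_1, …) = (0, 0, 1, 1)

Repeated division by 17 gives the digits low-to-high: 5202 = 1·17^2 + 1·17^3. Digit sequence: (0, 0, 1, 1).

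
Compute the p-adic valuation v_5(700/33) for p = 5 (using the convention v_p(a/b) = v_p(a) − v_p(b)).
v_5(700/33) = 2

Factor powers of 5 from the numerator and denominator of the reduced fraction: 700 = 5^2 · 28 and 33 = 5^0 · 33. Apply v_p(a/b) = v_p(a) − v_p(b): v_5(700/33) = 2 − 0 = 2.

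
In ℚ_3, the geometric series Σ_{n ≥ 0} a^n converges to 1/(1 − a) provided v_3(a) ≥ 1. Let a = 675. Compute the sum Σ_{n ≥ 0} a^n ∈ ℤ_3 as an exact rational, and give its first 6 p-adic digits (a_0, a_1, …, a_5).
Σ a^n = 1/(1 − a) = -1/674;  first 6 digits = (1, 0, 0, 1, 2, 2)

v_3(a) = 3 ≥ 1, so the series converges in ℤ_3 to 1/(1 − a) = 1/(1 − 675) = -1/674. Expand this rational in ℤ_3: compute digits iteratively via d_i = x_i mod 3, x_{i+1} = (x_i − d_i)/3. The first 6 digits are (1, 0, 0, 1, 2, 2).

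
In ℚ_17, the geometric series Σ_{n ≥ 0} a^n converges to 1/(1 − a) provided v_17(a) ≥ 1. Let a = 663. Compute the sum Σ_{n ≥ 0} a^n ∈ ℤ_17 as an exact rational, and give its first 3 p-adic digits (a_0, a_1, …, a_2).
Σ a^n = 1/(1 − a) = -1/662;  first 3 digits = (1, 5, 10)

v_17(a) = 1 ≥ 1, so the series converges in ℤ_17 to 1/(1 − a) = 1/(1 − 663) = -1/662. Expand this rational in ℤ_17: compute digits iteratively via d_i = x_i mod 17, x_{i+1} = (x_i − d_i)/17. The first 3 digits are (1, 5, 10).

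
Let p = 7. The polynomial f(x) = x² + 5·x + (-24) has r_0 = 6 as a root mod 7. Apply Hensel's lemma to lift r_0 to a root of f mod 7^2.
r_1 = 41 (mod 49)

Hensel: r_{i+1} = r_i − f(r_i)·(f′(r_i))^{-1} mod 7^{i+2}, f′(x) = 2x + 5. Iterate:
  r_0 = 6 (mod 7)
  r_1 = 41 (mod 49)
Final: r = 41 satisfies f(r) ≡ 0 mod 7^2.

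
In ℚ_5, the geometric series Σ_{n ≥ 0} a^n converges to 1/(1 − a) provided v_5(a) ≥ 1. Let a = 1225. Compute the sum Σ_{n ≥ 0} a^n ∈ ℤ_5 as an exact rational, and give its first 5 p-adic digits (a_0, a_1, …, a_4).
Σ a^n = 1/(1 − a) = -1/1224;  first 5 digits = (1, 0, 4, 4, 2)

v_5(a) = 2 ≥ 1, so the series converges in ℤ_5 to 1/(1 − a) = 1/(1 − 1225) = -1/1224. Expand this rational in ℤ_5: compute digits iteratively via d_i = x_i mod 5, x_{i+1} = (x_i − d_i)/5. The first 5 digits are (1, 0, 4, 4, 2).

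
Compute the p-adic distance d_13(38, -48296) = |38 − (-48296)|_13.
d_13(38, -48296) = 1/2197

Step 1 — x − y = 38 − (-48296) = 48334. Step 2 — v_13(48334) = 3 (factor: 48334 = (13^3 · 22); the sign does not affect v_p). Step 3 — |x − y|_13 = 13^{-3} = 1/2197.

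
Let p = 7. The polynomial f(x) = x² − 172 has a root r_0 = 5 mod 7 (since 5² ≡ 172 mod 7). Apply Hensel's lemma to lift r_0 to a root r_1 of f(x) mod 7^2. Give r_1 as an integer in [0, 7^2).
r_1 = 5 (mod 49)

Hensel's recurrence: r_{i+1} = r_i − f(r_i)·(f′(r_i))^{-1} mod 7^{i+2}, with f′(x) = 2x. Iterate:
  r_0 = 5 (mod 7)
  r_1 = 5 (mod 49)
Final: r_1 = 5, and one checks f(r_1) ≡ 0 mod 7^2.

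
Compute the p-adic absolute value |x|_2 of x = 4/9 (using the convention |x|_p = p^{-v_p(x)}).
|4/9|_2 = 1/4

Step 1 — compute v_2(x) by factoring powers of 2 out of the numerator and denominator: v_2(4/9) = 2. Step 2 — apply |x|_p = p^{-v_p(x)} = 2^{-2} = 1/4.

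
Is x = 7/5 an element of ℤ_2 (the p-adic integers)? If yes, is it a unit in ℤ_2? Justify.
x ∈ ℤ_2^× (unit); v_2(x) = 0

ℤ_2 = {x ∈ ℚ_2 : v_2(x) ≥ 0} and ℤ_2^× = {x ∈ ℤ_2 : v_2(x) = 0}. Here v_2(7/5) = v_2(num) − v_2(den) = 0; compare against these criteria.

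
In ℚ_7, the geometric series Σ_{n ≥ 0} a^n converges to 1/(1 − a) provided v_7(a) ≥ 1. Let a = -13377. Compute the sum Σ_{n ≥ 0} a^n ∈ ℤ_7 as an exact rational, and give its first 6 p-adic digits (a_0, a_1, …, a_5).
Σ a^n = 1/(1 − a) = 1/13378;  first 6 digits = (1, 0, 0, 3, 1, 6)

v_7(a) = 3 ≥ 1, so the series converges in ℤ_7 to 1/(1 − a) = 1/(1 − (-13377)) = 1/13378. Expand this rational in ℤ_7: compute digits iteratively via d_i = x_i mod 7, x_{i+1} = (x_i − d_i)/7. The first 6 digits are (1, 0, 0, 3, 1, 6).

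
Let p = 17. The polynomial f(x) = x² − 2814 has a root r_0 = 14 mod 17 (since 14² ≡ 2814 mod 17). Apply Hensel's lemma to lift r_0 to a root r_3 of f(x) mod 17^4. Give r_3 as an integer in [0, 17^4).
r_3 = 34932 (mod 83521)

Hensel's recurrence: r_{i+1} = r_i − f(r_i)·(f′(r_i))^{-1} mod 17^{i+2}, with f′(x) = 2x. Iterate:
  r_0 = 14 (mod 17)
  r_1 = 252 (mod 289)
  r_2 = 541 (mod 4913)
  r_3 = 34932 (mod 83521)
Final: r_3 = 34932, and one checks f(r_3) ≡ 0 mod 17^4.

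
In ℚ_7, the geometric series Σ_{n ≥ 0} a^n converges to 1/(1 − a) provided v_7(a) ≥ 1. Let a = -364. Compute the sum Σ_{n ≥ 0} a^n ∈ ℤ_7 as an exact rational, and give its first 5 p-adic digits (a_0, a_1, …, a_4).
Σ a^n = 1/(1 − a) = 1/365;  first 5 digits = (1, 4, 1, 1, 6)

v_7(a) = 1 ≥ 1, so the series converges in ℤ_7 to 1/(1 − a) = 1/(1 − (-364)) = 1/365. Expand this rational in ℤ_7: compute digits iteratively via d_i = x_i mod 7, x_{i+1} = (x_i − d_i)/7. The first 5 digits are (1, 4, 1, 1, 6).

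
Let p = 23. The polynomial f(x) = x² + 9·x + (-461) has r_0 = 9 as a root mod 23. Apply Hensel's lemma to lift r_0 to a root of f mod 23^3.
r_2 = 3390 (mod 12167)

Hensel: r_{i+1} = r_i − f(r_i)·(f′(r_i))^{-1} mod 23^{i+2}, f′(x) = 2x + 9. Iterate:
  r_0 = 9 (mod 23)
  r_1 = 216 (mod 529)
  r_2 = 3390 (mod 12167)
Final: r = 3390 satisfies f(r) ≡ 0 mod 23^3.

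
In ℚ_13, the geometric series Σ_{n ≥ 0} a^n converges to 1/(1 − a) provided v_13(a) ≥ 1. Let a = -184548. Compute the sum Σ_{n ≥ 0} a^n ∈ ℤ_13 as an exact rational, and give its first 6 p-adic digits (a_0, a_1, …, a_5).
Σ a^n = 1/(1 − a) = 1/184549;  first 6 digits = (1, 0, 0, 7, 6, 12)

v_13(a) = 3 ≥ 1, so the series converges in ℤ_13 to 1/(1 − a) = 1/(1 − (-184548)) = 1/184549. Expand this rational in ℤ_13: compute digits iteratively via d_i = x_i mod 13, x_{i+1} = (x_i − d_i)/13. The first 6 digits are (1, 0, 0, 7, 6, 12).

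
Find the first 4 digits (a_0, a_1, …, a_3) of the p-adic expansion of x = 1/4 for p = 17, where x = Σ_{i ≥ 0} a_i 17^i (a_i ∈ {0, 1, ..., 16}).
(a_0, …, a_3) = (13, 12, 12, 12)

v_17(1/4) = 0 (numerator and denominator both coprime to 17), so x ∈ ℤ_17^×. Compute digits iteratively via a_i = x_i mod 17, x_{i+1} = (x_i − a_i)/17, with x_0 = x:
  x_0 = 1/4;  a_0 = 13;  x_1 = (x_0 − 13)/17 = -3/4
  x_1 = -3/4;  a_1 = 12;  x_2 = (x_1 − 12)/17 = -3/4
  x_2 = -3/4;  a_2 = 12;  x_3 = (x_2 − 12)/17 = -3/4
  x_3 = -3/4;  a_3 = 12;  x_4 = (x_3 − 12)/17 = -3/4
Digits: (13, 12, 12, 12).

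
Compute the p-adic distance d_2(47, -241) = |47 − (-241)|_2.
d_2(47, -241) = 1/32

Step 1 — x − y = 47 − (-241) = 288. Step 2 — v_2(288) = 5 (factor: 288 = (2^5 · 9); the sign does not affect v_p). Step 3 — |x − y|_2 = 2^{-5} = 1/32.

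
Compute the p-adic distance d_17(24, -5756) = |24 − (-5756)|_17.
d_17(24, -5756) = 1/289

Step 1 — x − y = 24 − (-5756) = 5780. Step 2 — v_17(5780) = 2 (factor: 5780 = (17^2 · 20); the sign does not affect v_p). Step 3 — |x − y|_17 = 17^{-2} = 1/289.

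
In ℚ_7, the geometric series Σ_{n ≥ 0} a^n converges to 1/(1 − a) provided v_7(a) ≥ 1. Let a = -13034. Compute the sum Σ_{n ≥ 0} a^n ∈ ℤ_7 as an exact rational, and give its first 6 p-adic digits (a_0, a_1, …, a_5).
Σ a^n = 1/(1 − a) = 1/13035;  first 6 digits = (1, 0, 0, 4, 1, 6)

v_7(a) = 3 ≥ 1, so the series converges in ℤ_7 to 1/(1 − a) = 1/(1 − (-13034)) = 1/13035. Expand this rational in ℤ_7: compute digits iteratively via d_i = x_i mod 7, x_{i+1} = (x_i − d_i)/7. The first 6 digits are (1, 0, 0, 4, 1, 6).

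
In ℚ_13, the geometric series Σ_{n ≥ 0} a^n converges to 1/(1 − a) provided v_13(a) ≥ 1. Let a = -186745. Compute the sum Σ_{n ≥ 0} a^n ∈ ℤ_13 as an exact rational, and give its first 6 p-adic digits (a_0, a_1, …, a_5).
Σ a^n = 1/(1 − a) = 1/186746;  first 6 digits = (1, 0, 0, 6, 6, 12)

v_13(a) = 3 ≥ 1, so the series converges in ℤ_13 to 1/(1 − a) = 1/(1 − (-186745)) = 1/186746. Expand this rational in ℤ_13: compute digits iteratively via d_i = x_i mod 13, x_{i+1} = (x_i − d_i)/13. The first 6 digits are (1, 0, 0, 6, 6, 12).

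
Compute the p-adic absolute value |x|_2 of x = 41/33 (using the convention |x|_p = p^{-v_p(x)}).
|41/33|_2 = 1

Step 1 — compute v_2(x) by factoring powers of 2 out of the numerator and denominator: v_2(41/33) = 0. Step 2 — apply |x|_p = p^{-v_p(x)} = 2^{0} = 1.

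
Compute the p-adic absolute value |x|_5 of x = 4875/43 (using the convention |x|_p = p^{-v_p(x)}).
|4875/43|_5 = 1/125

Step 1 — compute v_5(x) by factoring powers of 5 out of the numerator and denominator: v_5(4875/43) = 3. Step 2 — apply |x|_p = p^{-v_p(x)} = 5^{-3} = 1/125.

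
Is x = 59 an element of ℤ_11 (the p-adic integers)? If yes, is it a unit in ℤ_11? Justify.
x ∈ ℤ_11^× (unit); v_11(x) = 0

ℤ_11 = {x ∈ ℚ_11 : v_11(x) ≥ 0} and ℤ_11^× = {x ∈ ℤ_11 : v_11(x) = 0}. Here v_11(59) = v_11(num) − v_11(den) = 0; compare against these criteria.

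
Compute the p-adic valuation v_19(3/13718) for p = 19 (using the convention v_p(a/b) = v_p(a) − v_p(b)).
v_19(3/13718) = -3

Factor powers of 19 from the numerator and denominator of the reduced fraction: 3 = 19^0 · 3 and 13718 = 19^3 · 2. Apply v_p(a/b) = v_p(a) − v_p(b): v_19(3/13718) = 0 − 3 = -3.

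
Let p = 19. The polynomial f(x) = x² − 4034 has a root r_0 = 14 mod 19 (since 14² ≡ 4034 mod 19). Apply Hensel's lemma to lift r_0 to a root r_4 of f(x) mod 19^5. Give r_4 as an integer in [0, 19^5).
r_4 = 2282161 (mod 2476099)

Hensel's recurrence: r_{i+1} = r_i − f(r_i)·(f′(r_i))^{-1} mod 19^{i+2}, with f′(x) = 2x. Iterate:
  r_0 = 14 (mod 19)
  r_1 = 280 (mod 361)
  r_2 = 4973 (mod 6859)
  r_3 = 66704 (mod 130321)
  r_4 = 2282161 (mod 2476099)
Final: r_4 = 2282161, and one checks f(r_4) ≡ 0 mod 19^5.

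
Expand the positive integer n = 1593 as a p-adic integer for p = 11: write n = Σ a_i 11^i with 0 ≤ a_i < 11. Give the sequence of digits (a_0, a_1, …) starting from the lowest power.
(a_0, a_1, …) = (9, 1, 2, 1)

Repeated division by 11 gives the digits low-to-high: 1593 = 9 + 1·11^1 + 2·11^2 + 1·11^3. Digit sequence: (9, 1, 2, 1).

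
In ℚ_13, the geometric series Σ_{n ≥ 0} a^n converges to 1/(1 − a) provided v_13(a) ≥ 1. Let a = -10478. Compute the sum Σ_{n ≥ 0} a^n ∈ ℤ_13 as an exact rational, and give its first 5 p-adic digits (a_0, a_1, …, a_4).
Σ a^n = 1/(1 − a) = 1/10479;  first 5 digits = (1, 0, 3, 8, 8)

v_13(a) = 2 ≥ 1, so the series converges in ℤ_13 to 1/(1 − a) = 1/(1 − (-10478)) = 1/10479. Expand this rational in ℤ_13: compute digits iteratively via d_i = x_i mod 13, x_{i+1} = (x_i − d_i)/13. The first 5 digits are (1, 0, 3, 8, 8).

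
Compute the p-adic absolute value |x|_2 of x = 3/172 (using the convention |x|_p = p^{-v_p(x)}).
|3/172|_2 = 4

Step 1 — compute v_2(x) by factoring powers of 2 out of the numerator and denominator: v_2(3/172) = -2. Step 2 — apply |x|_p = p^{-v_p(x)} = 2^{2} = 4.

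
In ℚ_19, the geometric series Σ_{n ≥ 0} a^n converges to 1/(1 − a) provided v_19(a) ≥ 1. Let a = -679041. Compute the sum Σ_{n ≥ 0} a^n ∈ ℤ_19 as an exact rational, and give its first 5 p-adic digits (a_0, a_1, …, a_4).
Σ a^n = 1/(1 − a) = 1/679042;  first 5 digits = (1, 0, 0, 15, 13)

v_19(a) = 3 ≥ 1, so the series converges in ℤ_19 to 1/(1 − a) = 1/(1 − (-679041)) = 1/679042. Expand this rational in ℤ_19: compute digits iteratively via d_i = x_i mod 19, x_{i+1} = (x_i − d_i)/19. The first 5 digits are (1, 0, 0, 15, 13).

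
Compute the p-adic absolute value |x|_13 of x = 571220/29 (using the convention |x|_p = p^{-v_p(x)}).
|571220/29|_13 = 1/28561

Step 1 — compute v_13(x) by factoring powers of 13 out of the numerator and denominator: v_13(571220/29) = 4. Step 2 — apply |x|_p = p^{-v_p(x)} = 13^{-4} = 1/28561.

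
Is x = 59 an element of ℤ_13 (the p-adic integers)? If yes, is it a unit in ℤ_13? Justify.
x ∈ ℤ_13^× (unit); v_13(x) = 0

ℤ_13 = {x ∈ ℚ_13 : v_13(x) ≥ 0} and ℤ_13^× = {x ∈ ℤ_13 : v_13(x) = 0}. Here v_13(59) = v_13(num) − v_13(den) = 0; compare against these criteria.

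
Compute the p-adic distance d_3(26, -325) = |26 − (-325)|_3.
d_3(26, -325) = 1/27

Step 1 — x − y = 26 − (-325) = 351. Step 2 — v_3(351) = 3 (factor: 351 = (3^3 · 13); the sign does not affect v_p). Step 3 — |x − y|_3 = 3^{-3} = 1/27.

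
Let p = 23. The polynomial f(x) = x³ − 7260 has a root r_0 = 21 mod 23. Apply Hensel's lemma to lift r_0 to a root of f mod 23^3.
r_2 = 10302 (mod 12167)

Hensel: r_{i+1} = r_i − f(r_i)/f′(r_i) mod 23^{i+2}, where f′(x) = 3x². Iterate:
  r_0 = 21 (mod 23)
  r_1 = 251 (mod 529)
  r_2 = 10302 (mod 12167)
Final: r = 10302 with f(r) ≡ 0 mod 23^3.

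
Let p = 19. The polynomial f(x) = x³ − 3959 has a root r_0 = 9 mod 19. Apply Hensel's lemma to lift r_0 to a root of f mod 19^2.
r_1 = 104 (mod 361)

Hensel: r_{i+1} = r_i − f(r_i)/f′(r_i) mod 19^{i+2}, where f′(x) = 3x². Iterate:
  r_0 = 9 (mod 19)
  r_1 = 104 (mod 361)
Final: r = 104 with f(r) ≡ 0 mod 19^2.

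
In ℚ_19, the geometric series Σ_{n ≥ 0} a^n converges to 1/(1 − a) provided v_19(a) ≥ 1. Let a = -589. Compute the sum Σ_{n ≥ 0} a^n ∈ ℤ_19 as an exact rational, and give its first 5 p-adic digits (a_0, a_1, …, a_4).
Σ a^n = 1/(1 − a) = 1/590;  first 5 digits = (1, 7, 9, 13, 18)

v_19(a) = 1 ≥ 1, so the series converges in ℤ_19 to 1/(1 − a) = 1/(1 − (-589)) = 1/590. Expand this rational in ℤ_19: compute digits iteratively via d_i = x_i mod 19, x_{i+1} = (x_i − d_i)/19. The first 5 digits are (1, 7, 9, 13, 18).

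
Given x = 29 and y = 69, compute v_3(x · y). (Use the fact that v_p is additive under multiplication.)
v_3(2001) = 1

v_p(x) = 0 (factor: 29 = 3^0 · 29); v_p(y) = 1 (factor: 69 = 3^1 · 23). Additivity: v_p(xy) = v_p(x) + v_p(y) = 0 + 1 = 1. (Direct check: xy = 2001 = 3^1 · (667).)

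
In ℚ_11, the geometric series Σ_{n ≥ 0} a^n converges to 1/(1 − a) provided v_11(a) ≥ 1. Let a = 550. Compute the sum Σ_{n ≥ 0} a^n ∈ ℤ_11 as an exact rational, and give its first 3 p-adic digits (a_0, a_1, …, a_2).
Σ a^n = 1/(1 − a) = -1/549;  first 3 digits = (1, 6, 7)

v_11(a) = 1 ≥ 1, so the series converges in ℤ_11 to 1/(1 − a) = 1/(1 − 550) = -1/549. Expand this rational in ℤ_11: compute digits iteratively via d_i = x_i mod 11, x_{i+1} = (x_i − d_i)/11. The first 3 digits are (1, 6, 7).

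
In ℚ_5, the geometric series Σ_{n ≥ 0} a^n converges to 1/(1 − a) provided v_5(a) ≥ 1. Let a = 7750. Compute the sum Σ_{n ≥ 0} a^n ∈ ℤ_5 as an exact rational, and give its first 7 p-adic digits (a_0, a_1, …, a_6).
Σ a^n = 1/(1 − a) = -1/7749;  first 7 digits = (1, 0, 0, 2, 2, 2, 4)

v_5(a) = 3 ≥ 1, so the series converges in ℤ_5 to 1/(1 − a) = 1/(1 − 7750) = -1/7749. Expand this rational in ℤ_5: compute digits iteratively via d_i = x_i mod 5, x_{i+1} = (x_i − d_i)/5. The first 7 digits are (1, 0, 0, 2, 2, 2, 4).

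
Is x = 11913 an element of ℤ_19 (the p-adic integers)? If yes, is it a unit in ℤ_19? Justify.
x ∈ ℤ_19 but not a unit; v_19(x) = 2 > 0

ℤ_19 = {x ∈ ℚ_19 : v_19(x) ≥ 0} and ℤ_19^× = {x ∈ ℤ_19 : v_19(x) = 0}. Here v_19(11913) = v_19(num) − v_19(den) = 2; compare against these criteria.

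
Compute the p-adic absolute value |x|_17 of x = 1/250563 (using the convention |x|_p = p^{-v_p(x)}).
|1/250563|_17 = 83521

Step 1 — compute v_17(x) by factoring powers of 17 out of the numerator and denominator: v_17(1/250563) = -4. Step 2 — apply |x|_p = p^{-v_p(x)} = 17^{4} = 83521.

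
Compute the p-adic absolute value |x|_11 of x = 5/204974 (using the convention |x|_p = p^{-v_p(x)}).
|5/204974|_11 = 14641

Step 1 — compute v_11(x) by factoring powers of 11 out of the numerator and denominator: v_11(5/204974) = -4. Step 2 — apply |x|_p = p^{-v_p(x)} = 11^{4} = 14641.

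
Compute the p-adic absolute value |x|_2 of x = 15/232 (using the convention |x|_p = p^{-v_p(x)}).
|15/232|_2 = 8

Step 1 — compute v_2(x) by factoring powers of 2 out of the numerator and denominator: v_2(15/232) = -3. Step 2 — apply |x|_p = p^{-v_p(x)} = 2^{3} = 8.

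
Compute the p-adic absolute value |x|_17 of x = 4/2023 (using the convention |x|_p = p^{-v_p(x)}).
|4/2023|_17 = 289

Step 1 — compute v_17(x) by factoring powers of 17 out of the numerator and denominator: v_17(4/2023) = -2. Step 2 — apply |x|_p = p^{-v_p(x)} = 17^{2} = 289.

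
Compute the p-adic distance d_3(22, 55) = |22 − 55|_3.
d_3(22, 55) = 1/3

Step 1 — x − y = 22 − 55 = -33. Step 2 — v_3(-33) = 1 (factor: -33 = −(3^1 · 11); the sign does not affect v_p). Step 3 — |x − y|_3 = 3^{-1} = 1/3.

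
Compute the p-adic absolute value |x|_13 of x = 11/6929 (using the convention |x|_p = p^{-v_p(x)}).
|11/6929|_13 = 169

Step 1 — compute v_13(x) by factoring powers of 13 out of the numerator and denominator: v_13(11/6929) = -2. Step 2 — apply |x|_p = p^{-v_p(x)} = 13^{2} = 169.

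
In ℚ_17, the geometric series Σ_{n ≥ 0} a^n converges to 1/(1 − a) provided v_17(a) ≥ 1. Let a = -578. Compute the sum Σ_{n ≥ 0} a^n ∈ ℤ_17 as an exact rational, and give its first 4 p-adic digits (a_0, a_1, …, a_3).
Σ a^n = 1/(1 − a) = 1/579;  first 4 digits = (1, 0, 15, 16)

v_17(a) = 2 ≥ 1, so the series converges in ℤ_17 to 1/(1 − a) = 1/(1 − (-578)) = 1/579. Expand this rational in ℤ_17: compute digits iteratively via d_i = x_i mod 17, x_{i+1} = (x_i − d_i)/17. The first 4 digits are (1, 0, 15, 16).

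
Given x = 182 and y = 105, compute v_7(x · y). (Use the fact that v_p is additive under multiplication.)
v_7(19110) = 2

v_p(x) = 1 (factor: 182 = 7^1 · 26); v_p(y) = 1 (factor: 105 = 7^1 · 15). Additivity: v_p(xy) = v_p(x) + v_p(y) = 1 + 1 = 2. (Direct check: xy = 19110 = 7^2 · (390).)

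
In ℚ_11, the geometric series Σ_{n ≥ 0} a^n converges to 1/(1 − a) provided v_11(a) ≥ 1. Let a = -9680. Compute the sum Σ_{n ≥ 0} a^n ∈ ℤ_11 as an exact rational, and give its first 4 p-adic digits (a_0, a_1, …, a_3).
Σ a^n = 1/(1 − a) = 1/9681;  first 4 digits = (1, 0, 8, 3)

v_11(a) = 2 ≥ 1, so the series converges in ℤ_11 to 1/(1 − a) = 1/(1 − (-9680)) = 1/9681. Expand this rational in ℤ_11: compute digits iteratively via d_i = x_i mod 11, x_{i+1} = (x_i − d_i)/11. The first 4 digits are (1, 0, 8, 3).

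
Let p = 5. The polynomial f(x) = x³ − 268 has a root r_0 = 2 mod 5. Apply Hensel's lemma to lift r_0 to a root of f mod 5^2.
r_1 = 7 (mod 25)

Hensel: r_{i+1} = r_i − f(r_i)/f′(r_i) mod 5^{i+2}, where f′(x) = 3x². Iterate:
  r_0 = 2 (mod 5)
  r_1 = 7 (mod 25)
Final: r = 7 with f(r) ≡ 0 mod 5^2.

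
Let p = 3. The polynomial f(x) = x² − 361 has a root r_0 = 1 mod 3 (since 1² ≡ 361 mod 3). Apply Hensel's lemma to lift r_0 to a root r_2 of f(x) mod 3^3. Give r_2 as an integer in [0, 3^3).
r_2 = 19 (mod 27)

Hensel's recurrence: r_{i+1} = r_i − f(r_i)·(f′(r_i))^{-1} mod 3^{i+2}, with f′(x) = 2x. Iterate:
  r_0 = 1 (mod 3)
  r_1 = 1 (mod 9)
  r_2 = 19 (mod 27)
Final: r_2 = 19, and one checks f(r_2) ≡ 0 mod 3^3.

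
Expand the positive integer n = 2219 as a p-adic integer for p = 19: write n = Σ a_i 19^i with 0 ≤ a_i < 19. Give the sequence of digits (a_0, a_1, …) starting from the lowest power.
(a_0, a_1, …) = (15, 2, 6)

Repeated division by 19 gives the digits low-to-high: 2219 = 15 + 2·19^1 + 6·19^2. Digit sequence: (15, 2, 6).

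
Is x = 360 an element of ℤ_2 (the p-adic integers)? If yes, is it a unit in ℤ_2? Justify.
x ∈ ℤ_2 but not a unit; v_2(x) = 3 > 0

ℤ_2 = {x ∈ ℚ_2 : v_2(x) ≥ 0} and ℤ_2^× = {x ∈ ℤ_2 : v_2(x) = 0}. Here v_2(360) = v_2(num) − v_2(den) = 3; compare against these criteria.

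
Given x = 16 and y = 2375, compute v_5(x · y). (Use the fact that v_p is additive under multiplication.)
v_5(38000) = 3

v_p(x) = 0 (factor: 16 = 5^0 · 16); v_p(y) = 3 (factor: 2375 = 5^3 · 19). Additivity: v_p(xy) = v_p(x) + v_p(y) = 0 + 3 = 3. (Direct check: xy = 38000 = 5^3 · (304).)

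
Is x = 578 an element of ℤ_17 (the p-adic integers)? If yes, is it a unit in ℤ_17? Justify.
x ∈ ℤ_17 but not a unit; v_17(x) = 2 > 0

ℤ_17 = {x ∈ ℚ_17 : v_17(x) ≥ 0} and ℤ_17^× = {x ∈ ℤ_17 : v_17(x) = 0}. Here v_17(578) = v_17(num) − v_17(den) = 2; compare against these criteria.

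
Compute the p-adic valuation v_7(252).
v_7(252) = 1

v_7(n) is the largest exponent k such that 7^k divides n. Factor out: 252 = 7^1 · 36. (Sign doesn't affect v_p.) So v_7(252) = 1.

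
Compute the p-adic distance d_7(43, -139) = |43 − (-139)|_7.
d_7(43, -139) = 1/7

Step 1 — x − y = 43 − (-139) = 182. Step 2 — v_7(182) = 1 (factor: 182 = (7^1 · 26); the sign does not affect v_p). Step 3 — |x − y|_7 = 7^{-1} = 1/7.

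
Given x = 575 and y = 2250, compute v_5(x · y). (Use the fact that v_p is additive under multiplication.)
v_5(1293750) = 5

v_p(x) = 2 (factor: 575 = 5^2 · 23); v_p(y) = 3 (factor: 2250 = 5^3 · 18). Additivity: v_p(xy) = v_p(x) + v_p(y) = 2 + 3 = 5. (Direct check: xy = 1293750 = 5^5 · (414).)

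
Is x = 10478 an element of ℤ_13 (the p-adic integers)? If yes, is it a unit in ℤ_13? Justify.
x ∈ ℤ_13 but not a unit; v_13(x) = 2 > 0

ℤ_13 = {x ∈ ℚ_13 : v_13(x) ≥ 0} and ℤ_13^× = {x ∈ ℤ_13 : v_13(x) = 0}. Here v_13(10478) = v_13(num) − v_13(den) = 2; compare against these criteria.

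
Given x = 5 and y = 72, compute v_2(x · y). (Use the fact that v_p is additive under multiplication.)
v_2(360) = 3

v_p(x) = 0 (factor: 5 = 2^0 · 5); v_p(y) = 3 (factor: 72 = 2^3 · 9). Additivity: v_p(xy) = v_p(x) + v_p(y) = 0 + 3 = 3. (Direct check: xy = 360 = 2^3 · (45).)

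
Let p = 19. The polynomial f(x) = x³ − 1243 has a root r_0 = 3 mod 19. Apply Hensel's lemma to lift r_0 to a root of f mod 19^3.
r_2 = 1238 (mod 6859)

Hensel: r_{i+1} = r_i − f(r_i)/f′(r_i) mod 19^{i+2}, where f′(x) = 3x². Iterate:
  r_0 = 3 (mod 19)
  r_1 = 155 (mod 361)
  r_2 = 1238 (mod 6859)
Final: r = 1238 with f(r) ≡ 0 mod 19^3.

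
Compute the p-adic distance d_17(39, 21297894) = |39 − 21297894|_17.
d_17(39, 21297894) = 1/1419857

Step 1 — x − y = 39 − 21297894 = -21297855. Step 2 — v_17(-21297855) = 5 (factor: -21297855 = −(17^5 · 15); the sign does not affect v_p). Step 3 — |x − y|_17 = 17^{-5} = 1/1419857.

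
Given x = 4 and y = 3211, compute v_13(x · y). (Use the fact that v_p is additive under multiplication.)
v_13(12844) = 2

v_p(x) = 0 (factor: 4 = 13^0 · 4); v_p(y) = 2 (factor: 3211 = 13^2 · 19). Additivity: v_p(xy) = v_p(x) + v_p(y) = 0 + 2 = 2. (Direct check: xy = 12844 = 13^2 · (76).)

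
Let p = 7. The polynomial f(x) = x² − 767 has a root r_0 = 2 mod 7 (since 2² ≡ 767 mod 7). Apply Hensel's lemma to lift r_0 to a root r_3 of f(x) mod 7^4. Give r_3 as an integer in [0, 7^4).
r_3 = 1381 (mod 2401)

Hensel's recurrence: r_{i+1} = r_i − f(r_i)·(f′(r_i))^{-1} mod 7^{i+2}, with f′(x) = 2x. Iterate:
  r_0 = 2 (mod 7)
  r_1 = 9 (mod 49)
  r_2 = 9 (mod 343)
  r_3 = 1381 (mod 2401)
Final: r_3 = 1381, and one checks f(r_3) ≡ 0 mod 7^4.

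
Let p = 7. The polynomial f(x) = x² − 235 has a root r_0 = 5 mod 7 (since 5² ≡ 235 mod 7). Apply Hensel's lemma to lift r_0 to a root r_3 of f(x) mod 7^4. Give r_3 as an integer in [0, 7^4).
r_3 = 2280 (mod 2401)

Hensel's recurrence: r_{i+1} = r_i − f(r_i)·(f′(r_i))^{-1} mod 7^{i+2}, with f′(x) = 2x. Iterate:
  r_0 = 5 (mod 7)
  r_1 = 26 (mod 49)
  r_2 = 222 (mod 343)
  r_3 = 2280 (mod 2401)
Final: r_3 = 2280, and one checks f(r_3) ≡ 0 mod 7^4.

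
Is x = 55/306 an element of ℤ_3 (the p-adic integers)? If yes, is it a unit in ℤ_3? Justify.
x ∉ ℤ_3 (v_3(x) = -2 < 0)

ℤ_3 = {x ∈ ℚ_3 : v_3(x) ≥ 0} and ℤ_3^× = {x ∈ ℤ_3 : v_3(x) = 0}. Here v_3(55/306) = v_3(num) − v_3(den) = -2; compare against these criteria.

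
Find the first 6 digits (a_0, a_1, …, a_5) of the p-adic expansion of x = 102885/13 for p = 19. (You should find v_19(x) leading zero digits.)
(a_0, …, a_5) = (0, 0, 0, 7, 7, 4)

v_19(102885/13) = 3, so a_0 = ... = a_2 = 0. Factor out: x = 19^3 · u with u = 15/13 a unit in ℤ_19. Expand u iteratively via a_{v+i} = u_i mod 19, u_{i+1} = (u_i − a_{v+i})/19:
  u_0 = 15/13;  a_3 = 7;  u_1 = (u_0 − 7)/19 = -4/13
  u_1 = -4/13;  a_4 = 7;  u_2 = (u_1 − 7)/19 = -5/13
  u_2 = -5/13;  a_5 = 4;  u_3 = (u_2 − 4)/19 = -3/13
Digits: (0, 0, 0, 7, 7, 4).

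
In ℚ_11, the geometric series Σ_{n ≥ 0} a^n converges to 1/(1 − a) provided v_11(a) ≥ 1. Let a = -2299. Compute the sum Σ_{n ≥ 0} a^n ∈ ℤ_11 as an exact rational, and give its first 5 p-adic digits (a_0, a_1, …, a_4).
Σ a^n = 1/(1 − a) = 1/2300;  first 5 digits = (1, 0, 3, 9, 8)

v_11(a) = 2 ≥ 1, so the series converges in ℤ_11 to 1/(1 − a) = 1/(1 − (-2299)) = 1/2300. Expand this rational in ℤ_11: compute digits iteratively via d_i = x_i mod 11, x_{i+1} = (x_i − d_i)/11. The first 5 digits are (1, 0, 3, 9, 8).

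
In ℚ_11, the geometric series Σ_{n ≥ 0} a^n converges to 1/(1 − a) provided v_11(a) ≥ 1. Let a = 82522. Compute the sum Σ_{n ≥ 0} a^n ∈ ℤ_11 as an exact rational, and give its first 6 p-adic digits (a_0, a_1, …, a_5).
Σ a^n = 1/(1 − a) = -1/82521;  first 6 digits = (1, 0, 0, 7, 5, 0)

v_11(a) = 3 ≥ 1, so the series converges in ℤ_11 to 1/(1 − a) = 1/(1 − 82522) = -1/82521. Expand this rational in ℤ_11: compute digits iteratively via d_i = x_i mod 11, x_{i+1} = (x_i − d_i)/11. The first 6 digits are (1, 0, 0, 7, 5, 0).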